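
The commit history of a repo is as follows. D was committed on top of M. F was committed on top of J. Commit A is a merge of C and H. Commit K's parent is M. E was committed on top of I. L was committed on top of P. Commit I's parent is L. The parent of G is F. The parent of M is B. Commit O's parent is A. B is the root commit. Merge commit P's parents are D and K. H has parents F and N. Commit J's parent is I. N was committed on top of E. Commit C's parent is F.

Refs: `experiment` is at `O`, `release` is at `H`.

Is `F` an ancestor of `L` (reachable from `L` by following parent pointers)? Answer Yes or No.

Ancestors of L: {B, D, K, L, M, P}.
F is not in that set, so it is not an ancestor of L.

No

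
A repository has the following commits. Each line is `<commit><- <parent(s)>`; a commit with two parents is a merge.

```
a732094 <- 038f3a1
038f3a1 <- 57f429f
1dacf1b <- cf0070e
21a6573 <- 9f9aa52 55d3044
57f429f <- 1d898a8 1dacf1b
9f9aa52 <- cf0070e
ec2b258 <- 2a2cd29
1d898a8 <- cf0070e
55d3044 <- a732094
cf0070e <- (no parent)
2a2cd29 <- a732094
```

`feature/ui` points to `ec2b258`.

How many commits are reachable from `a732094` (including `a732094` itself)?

Walking parent pointers from a732094: reachable set = {038f3a1, 1d898a8, 1dacf1b, 57f429f, a732094, cf0070e}.
That is 6 commits.

6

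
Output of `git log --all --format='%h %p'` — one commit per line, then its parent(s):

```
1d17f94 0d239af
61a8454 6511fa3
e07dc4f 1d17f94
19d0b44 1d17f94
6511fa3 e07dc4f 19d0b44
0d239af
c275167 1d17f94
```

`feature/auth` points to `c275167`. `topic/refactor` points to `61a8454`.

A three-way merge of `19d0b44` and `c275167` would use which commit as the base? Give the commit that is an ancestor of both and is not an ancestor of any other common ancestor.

1d17f94

Ancestors of 19d0b44: {0d239af, 19d0b44, 1d17f94}.
Ancestors of c275167: {0d239af, 1d17f94, c275167}.
Common ancestors: {0d239af, 1d17f94}.
Among these, 1d17f94 is not an ancestor of any other common ancestor — it is the merge base.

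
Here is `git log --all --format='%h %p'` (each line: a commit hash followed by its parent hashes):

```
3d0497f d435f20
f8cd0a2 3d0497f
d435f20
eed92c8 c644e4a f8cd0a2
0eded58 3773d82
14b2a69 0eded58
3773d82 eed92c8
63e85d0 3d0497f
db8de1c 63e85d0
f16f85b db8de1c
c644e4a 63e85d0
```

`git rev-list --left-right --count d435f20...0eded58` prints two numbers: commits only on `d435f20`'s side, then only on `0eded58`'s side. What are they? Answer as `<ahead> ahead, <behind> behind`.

0 ahead, 7 behind

Reachable from d435f20: {d435f20}.
Reachable from 0eded58: {0eded58, 3773d82, 3d0497f, 63e85d0, c644e4a, d435f20, eed92c8, f8cd0a2}.
Only in d435f20's history (ahead): {} — 0.
Only in 0eded58's history (behind): {0eded58, 3773d82, 3d0497f, 63e85d0, c644e4a, eed92c8, f8cd0a2} — 7.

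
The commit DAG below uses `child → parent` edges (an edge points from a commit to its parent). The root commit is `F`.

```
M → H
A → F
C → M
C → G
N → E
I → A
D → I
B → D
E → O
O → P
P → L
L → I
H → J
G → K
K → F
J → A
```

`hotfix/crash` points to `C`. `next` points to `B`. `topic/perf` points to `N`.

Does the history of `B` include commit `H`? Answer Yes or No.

Ancestors of B: {A, B, D, F, I}.
H is not in that set, so it is not an ancestor of B.

No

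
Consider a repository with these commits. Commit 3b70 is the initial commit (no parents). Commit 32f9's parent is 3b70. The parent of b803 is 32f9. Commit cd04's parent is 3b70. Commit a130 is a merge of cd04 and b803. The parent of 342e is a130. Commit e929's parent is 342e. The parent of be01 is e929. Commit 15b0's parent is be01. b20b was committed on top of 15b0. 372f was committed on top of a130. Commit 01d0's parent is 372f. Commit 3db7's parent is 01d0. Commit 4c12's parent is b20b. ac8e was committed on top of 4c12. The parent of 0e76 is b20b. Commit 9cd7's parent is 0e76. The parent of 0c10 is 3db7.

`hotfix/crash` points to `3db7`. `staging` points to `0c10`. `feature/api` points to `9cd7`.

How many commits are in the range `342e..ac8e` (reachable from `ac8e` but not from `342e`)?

Reachable from ac8e: {15b0, 32f9, 342e, 3b70, 4c12, a130, ac8e, b20b, b803, be01, cd04, e929}.
Reachable from 342e: {32f9, 342e, 3b70, a130, b803, cd04}.
In ac8e's history but not 342e's: {15b0, 4c12, ac8e, b20b, be01, e929} — 6 commits.

6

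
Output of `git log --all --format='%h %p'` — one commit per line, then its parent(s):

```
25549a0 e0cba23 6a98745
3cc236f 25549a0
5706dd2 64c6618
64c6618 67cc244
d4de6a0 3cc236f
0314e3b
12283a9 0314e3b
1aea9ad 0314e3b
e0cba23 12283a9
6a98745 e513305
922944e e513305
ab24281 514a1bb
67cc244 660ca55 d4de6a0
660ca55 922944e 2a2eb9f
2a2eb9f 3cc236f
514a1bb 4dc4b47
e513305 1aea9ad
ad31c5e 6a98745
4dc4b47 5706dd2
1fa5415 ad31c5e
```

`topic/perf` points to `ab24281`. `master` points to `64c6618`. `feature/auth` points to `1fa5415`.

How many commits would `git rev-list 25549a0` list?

7

Walking parent pointers from 25549a0: reachable set = {0314e3b, 12283a9, 1aea9ad, 25549a0, 6a98745, e0cba23, e513305}.
That is 7 commits.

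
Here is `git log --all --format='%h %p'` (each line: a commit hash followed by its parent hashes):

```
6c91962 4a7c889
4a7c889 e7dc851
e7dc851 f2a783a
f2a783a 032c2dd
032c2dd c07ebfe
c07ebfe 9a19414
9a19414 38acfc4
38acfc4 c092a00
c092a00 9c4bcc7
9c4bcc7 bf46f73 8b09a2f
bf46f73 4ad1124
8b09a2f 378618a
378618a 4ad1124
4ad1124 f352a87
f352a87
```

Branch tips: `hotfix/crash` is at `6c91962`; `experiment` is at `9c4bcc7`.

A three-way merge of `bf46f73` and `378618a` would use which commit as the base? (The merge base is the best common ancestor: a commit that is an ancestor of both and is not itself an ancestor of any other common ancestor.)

Ancestors of bf46f73: {4ad1124, bf46f73, f352a87}.
Ancestors of 378618a: {378618a, 4ad1124, f352a87}.
Common ancestors: {4ad1124, f352a87}.
Among these, 4ad1124 is not an ancestor of any other common ancestor — it is the merge base.

4ad1124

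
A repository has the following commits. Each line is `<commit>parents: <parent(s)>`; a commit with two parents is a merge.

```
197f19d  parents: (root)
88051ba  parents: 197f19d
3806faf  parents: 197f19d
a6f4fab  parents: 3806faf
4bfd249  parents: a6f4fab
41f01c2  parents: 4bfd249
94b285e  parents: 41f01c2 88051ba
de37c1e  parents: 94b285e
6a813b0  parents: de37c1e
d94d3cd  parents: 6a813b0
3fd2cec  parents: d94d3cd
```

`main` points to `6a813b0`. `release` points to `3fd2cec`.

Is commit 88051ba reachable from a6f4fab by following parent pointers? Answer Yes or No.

No

Ancestors of a6f4fab: {197f19d, 3806faf, a6f4fab}.
88051ba is not in that set, so it is not an ancestor of a6f4fab.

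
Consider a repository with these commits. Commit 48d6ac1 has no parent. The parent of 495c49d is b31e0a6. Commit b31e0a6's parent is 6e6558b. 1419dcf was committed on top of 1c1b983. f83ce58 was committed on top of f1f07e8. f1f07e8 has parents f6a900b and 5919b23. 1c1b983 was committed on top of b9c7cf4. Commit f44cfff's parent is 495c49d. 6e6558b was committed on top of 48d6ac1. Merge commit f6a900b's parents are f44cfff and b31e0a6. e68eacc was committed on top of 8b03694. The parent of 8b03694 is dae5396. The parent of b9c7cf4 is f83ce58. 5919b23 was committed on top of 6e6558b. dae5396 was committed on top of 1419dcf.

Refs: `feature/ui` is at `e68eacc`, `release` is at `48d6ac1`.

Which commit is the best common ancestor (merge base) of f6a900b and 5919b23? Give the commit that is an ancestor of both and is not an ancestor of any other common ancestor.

6e6558b

Ancestors of f6a900b: {48d6ac1, 495c49d, 6e6558b, b31e0a6, f44cfff, f6a900b}.
Ancestors of 5919b23: {48d6ac1, 5919b23, 6e6558b}.
Common ancestors: {48d6ac1, 6e6558b}.
Among these, 6e6558b is not an ancestor of any other common ancestor — it is the merge base.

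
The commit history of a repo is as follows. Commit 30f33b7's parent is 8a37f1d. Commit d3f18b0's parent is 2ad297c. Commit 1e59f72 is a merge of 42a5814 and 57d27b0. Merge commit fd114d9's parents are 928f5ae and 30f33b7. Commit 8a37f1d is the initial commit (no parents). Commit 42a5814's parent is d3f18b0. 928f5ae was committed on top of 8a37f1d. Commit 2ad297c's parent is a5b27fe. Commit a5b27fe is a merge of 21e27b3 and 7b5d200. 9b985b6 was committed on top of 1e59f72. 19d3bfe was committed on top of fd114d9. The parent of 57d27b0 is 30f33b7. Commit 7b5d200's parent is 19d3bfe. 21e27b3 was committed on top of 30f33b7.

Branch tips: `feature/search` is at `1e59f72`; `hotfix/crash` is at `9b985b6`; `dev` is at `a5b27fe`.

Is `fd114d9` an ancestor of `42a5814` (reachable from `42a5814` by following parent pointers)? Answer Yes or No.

Ancestors of 42a5814 (commits reachable by following parents): {19d3bfe, 21e27b3, 2ad297c, 30f33b7, 42a5814, 7b5d200, 8a37f1d, 928f5ae, a5b27fe, d3f18b0, fd114d9}.
fd114d9 is in that set, so it is an ancestor of 42a5814.

Yes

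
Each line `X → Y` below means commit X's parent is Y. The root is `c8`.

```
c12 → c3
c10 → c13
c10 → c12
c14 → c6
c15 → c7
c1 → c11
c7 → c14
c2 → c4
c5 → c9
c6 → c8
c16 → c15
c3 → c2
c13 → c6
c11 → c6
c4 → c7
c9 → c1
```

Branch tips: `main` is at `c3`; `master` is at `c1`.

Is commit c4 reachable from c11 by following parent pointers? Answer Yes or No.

No

Ancestors of c11: {c11, c6, c8}.
c4 is not in that set, so it is not an ancestor of c11.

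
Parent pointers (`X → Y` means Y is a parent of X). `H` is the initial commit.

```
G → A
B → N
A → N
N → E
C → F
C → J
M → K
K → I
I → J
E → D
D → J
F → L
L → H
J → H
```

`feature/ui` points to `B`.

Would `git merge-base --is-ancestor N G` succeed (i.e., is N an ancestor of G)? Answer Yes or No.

Yes

Ancestors of G (commits reachable by following parents): {A, D, E, G, H, J, N}.
N is in that set, so it is an ancestor of G.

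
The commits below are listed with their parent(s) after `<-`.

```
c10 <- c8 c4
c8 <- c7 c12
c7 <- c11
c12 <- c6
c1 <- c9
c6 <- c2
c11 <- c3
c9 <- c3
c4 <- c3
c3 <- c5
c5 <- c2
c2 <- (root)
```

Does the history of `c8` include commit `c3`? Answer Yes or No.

Ancestors of c8 (commits reachable by following parents): {c11, c12, c2, c3, c5, c6, c7, c8}.
c3 is in that set, so it is an ancestor of c8.

Yes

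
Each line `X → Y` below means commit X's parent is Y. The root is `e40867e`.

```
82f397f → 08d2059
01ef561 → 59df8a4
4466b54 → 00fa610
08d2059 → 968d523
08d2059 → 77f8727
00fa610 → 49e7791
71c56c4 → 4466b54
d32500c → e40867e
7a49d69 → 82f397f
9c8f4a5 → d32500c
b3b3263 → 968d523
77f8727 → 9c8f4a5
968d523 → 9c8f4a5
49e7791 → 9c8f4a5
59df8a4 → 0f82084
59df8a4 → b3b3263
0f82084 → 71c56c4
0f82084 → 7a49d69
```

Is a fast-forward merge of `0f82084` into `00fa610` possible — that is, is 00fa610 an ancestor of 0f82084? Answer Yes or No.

A fast-forward from 00fa610 to 0f82084 is possible iff 00fa610 is an ancestor of 0f82084.
Ancestors of 0f82084: {00fa610, 08d2059, 0f82084, 4466b54, 49e7791, 71c56c4, 77f8727, 7a49d69, 82f397f, 968d523, 9c8f4a5, d32500c, e40867e}.
00fa610 is among them, so fast-forward is possible.

Yes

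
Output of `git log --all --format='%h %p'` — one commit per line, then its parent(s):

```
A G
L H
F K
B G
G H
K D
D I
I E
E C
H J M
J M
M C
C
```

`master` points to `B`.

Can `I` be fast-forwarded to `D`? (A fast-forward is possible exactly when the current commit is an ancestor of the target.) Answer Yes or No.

A fast-forward from I to D is possible iff I is an ancestor of D.
Ancestors of D: {C, D, E, I}.
I is among them, so fast-forward is possible.

Yes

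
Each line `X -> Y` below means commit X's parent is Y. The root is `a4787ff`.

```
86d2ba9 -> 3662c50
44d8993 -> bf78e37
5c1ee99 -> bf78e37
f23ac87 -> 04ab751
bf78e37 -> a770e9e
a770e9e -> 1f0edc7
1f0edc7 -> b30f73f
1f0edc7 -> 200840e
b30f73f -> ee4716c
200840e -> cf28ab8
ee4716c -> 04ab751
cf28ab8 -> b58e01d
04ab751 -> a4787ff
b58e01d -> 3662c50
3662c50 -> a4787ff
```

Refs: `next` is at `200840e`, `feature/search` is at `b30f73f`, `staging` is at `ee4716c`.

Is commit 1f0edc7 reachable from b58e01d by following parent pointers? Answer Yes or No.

Ancestors of b58e01d: {3662c50, a4787ff, b58e01d}.
1f0edc7 is not in that set, so it is not an ancestor of b58e01d.

No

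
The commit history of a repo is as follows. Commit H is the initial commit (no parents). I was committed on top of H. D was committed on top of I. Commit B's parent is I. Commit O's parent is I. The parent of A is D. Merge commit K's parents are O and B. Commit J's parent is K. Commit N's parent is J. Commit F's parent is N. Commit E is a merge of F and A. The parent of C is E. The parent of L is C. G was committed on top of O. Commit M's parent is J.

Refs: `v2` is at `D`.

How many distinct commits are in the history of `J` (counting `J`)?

6

Walking parent pointers from J: reachable set = {B, H, I, J, K, O}.
That is 6 commits.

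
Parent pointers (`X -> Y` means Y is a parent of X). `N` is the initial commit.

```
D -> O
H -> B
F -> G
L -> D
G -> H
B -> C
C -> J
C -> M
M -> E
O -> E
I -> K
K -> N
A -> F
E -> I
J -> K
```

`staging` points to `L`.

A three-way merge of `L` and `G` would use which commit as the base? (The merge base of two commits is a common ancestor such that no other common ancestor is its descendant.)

E

Ancestors of L: {D, E, I, K, L, N, O}.
Ancestors of G: {B, C, E, G, H, I, J, K, M, N}.
Common ancestors: {E, I, K, N}.
Among these, E is not an ancestor of any other common ancestor — it is the merge base.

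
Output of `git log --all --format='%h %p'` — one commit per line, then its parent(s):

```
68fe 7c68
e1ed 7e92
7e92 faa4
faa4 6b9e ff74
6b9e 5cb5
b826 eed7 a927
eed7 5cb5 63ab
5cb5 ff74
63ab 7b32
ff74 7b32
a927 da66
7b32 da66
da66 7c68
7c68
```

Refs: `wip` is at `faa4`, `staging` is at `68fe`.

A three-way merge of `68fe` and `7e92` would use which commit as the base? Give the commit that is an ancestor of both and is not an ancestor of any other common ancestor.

Ancestors of 68fe: {68fe, 7c68}.
Ancestors of 7e92: {5cb5, 6b9e, 7b32, 7c68, 7e92, da66, faa4, ff74}.
Common ancestors: {7c68}.
The only common ancestor is 7c68, so it is the merge base.

7c68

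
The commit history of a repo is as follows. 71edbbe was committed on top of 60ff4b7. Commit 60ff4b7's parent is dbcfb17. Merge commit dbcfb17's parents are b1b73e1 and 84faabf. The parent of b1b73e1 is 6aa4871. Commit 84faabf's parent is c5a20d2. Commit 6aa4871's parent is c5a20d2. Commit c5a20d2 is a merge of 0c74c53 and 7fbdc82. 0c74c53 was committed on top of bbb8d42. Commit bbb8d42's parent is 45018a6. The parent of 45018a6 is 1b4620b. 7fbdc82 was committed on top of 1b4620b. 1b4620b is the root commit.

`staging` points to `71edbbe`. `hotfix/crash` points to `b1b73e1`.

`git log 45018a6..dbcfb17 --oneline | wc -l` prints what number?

8

Reachable from dbcfb17: {0c74c53, 1b4620b, 45018a6, 6aa4871, 7fbdc82, 84faabf, b1b73e1, bbb8d42, c5a20d2, dbcfb17}.
Reachable from 45018a6: {1b4620b, 45018a6}.
In dbcfb17's history but not 45018a6's: {0c74c53, 6aa4871, 7fbdc82, 84faabf, b1b73e1, bbb8d42, c5a20d2, dbcfb17} — 8 commits.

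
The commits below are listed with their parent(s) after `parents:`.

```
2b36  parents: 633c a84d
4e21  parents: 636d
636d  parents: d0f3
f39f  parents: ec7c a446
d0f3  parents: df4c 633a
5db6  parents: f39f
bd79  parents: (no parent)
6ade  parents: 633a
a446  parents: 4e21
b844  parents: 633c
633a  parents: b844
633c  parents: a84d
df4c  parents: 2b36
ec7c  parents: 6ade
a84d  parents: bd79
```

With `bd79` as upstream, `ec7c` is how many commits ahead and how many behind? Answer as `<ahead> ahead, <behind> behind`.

6 ahead, 0 behind

Reachable from ec7c: {633a, 633c, 6ade, a84d, b844, bd79, ec7c}.
Reachable from bd79: {bd79}.
Only in ec7c's history (ahead): {633a, 633c, 6ade, a84d, b844, ec7c} — 6.
Only in bd79's history (behind): {} — 0.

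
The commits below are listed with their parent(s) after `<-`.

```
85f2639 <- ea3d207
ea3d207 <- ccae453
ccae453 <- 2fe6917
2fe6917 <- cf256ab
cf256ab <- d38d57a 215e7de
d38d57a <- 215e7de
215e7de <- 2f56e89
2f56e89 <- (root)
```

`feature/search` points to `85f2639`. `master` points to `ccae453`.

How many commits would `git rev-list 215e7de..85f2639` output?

6

Reachable from 85f2639: {215e7de, 2f56e89, 2fe6917, 85f2639, ccae453, cf256ab, d38d57a, ea3d207}.
Reachable from 215e7de: {215e7de, 2f56e89}.
In 85f2639's history but not 215e7de's: {2fe6917, 85f2639, ccae453, cf256ab, d38d57a, ea3d207} — 6 commits.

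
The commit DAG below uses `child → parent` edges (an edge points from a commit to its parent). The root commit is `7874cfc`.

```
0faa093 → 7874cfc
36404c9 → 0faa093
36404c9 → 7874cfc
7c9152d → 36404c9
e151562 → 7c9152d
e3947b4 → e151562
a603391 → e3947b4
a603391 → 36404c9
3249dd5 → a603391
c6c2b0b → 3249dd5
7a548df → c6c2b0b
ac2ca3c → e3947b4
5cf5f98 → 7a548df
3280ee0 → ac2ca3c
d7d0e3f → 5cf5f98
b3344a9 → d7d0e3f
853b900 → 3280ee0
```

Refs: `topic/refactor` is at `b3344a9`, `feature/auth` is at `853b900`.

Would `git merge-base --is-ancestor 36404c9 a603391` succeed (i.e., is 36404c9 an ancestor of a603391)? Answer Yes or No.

Ancestors of a603391 (commits reachable by following parents): {0faa093, 36404c9, 7874cfc, 7c9152d, a603391, e151562, e3947b4}.
36404c9 is in that set, so it is an ancestor of a603391.

Yes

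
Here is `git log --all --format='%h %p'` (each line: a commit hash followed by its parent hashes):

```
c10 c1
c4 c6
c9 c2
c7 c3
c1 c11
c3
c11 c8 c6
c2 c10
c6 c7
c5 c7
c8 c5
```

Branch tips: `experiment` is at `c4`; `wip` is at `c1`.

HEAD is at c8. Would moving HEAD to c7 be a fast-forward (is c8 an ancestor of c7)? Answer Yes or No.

A fast-forward from c8 to c7 is possible iff c8 is an ancestor of c7.
Ancestors of c7: {c3, c7}.
c8 is not among them, so fast-forward is not possible.

No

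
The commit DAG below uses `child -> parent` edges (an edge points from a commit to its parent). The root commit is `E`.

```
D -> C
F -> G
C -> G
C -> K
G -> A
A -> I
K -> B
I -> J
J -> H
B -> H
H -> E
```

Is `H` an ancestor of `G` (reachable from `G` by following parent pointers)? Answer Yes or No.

Yes

Ancestors of G (commits reachable by following parents): {A, E, G, H, I, J}.
H is in that set, so it is an ancestor of G.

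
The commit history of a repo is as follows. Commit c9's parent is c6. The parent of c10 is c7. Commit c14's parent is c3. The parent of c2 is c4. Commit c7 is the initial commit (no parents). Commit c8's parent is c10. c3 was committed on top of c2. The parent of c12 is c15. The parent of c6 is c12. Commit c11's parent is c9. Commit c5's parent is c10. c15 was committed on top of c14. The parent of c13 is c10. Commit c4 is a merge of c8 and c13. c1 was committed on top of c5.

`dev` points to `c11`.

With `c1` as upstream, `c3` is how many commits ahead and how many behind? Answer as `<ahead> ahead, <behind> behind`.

5 ahead, 2 behind

Reachable from c3: {c10, c13, c2, c3, c4, c7, c8}.
Reachable from c1: {c1, c10, c5, c7}.
Only in c3's history (ahead): {c13, c2, c3, c4, c8} — 5.
Only in c1's history (behind): {c1, c5} — 2.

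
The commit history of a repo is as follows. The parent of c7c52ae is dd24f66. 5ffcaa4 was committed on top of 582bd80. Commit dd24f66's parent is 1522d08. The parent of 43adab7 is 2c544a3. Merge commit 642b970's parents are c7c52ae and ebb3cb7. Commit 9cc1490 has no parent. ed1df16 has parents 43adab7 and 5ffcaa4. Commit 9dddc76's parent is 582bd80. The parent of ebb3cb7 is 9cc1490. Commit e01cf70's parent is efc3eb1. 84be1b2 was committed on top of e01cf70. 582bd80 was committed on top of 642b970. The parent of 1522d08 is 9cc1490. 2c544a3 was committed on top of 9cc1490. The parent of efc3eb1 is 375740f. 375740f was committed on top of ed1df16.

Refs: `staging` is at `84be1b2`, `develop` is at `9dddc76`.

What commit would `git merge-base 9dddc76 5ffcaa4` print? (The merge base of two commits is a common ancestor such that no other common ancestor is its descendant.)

Ancestors of 9dddc76: {1522d08, 582bd80, 642b970, 9cc1490, 9dddc76, c7c52ae, dd24f66, ebb3cb7}.
Ancestors of 5ffcaa4: {1522d08, 582bd80, 5ffcaa4, 642b970, 9cc1490, c7c52ae, dd24f66, ebb3cb7}.
Common ancestors: {1522d08, 582bd80, 642b970, 9cc1490, c7c52ae, dd24f66, ebb3cb7}.
Among these, 582bd80 is not an ancestor of any other common ancestor — it is the merge base.

582bd80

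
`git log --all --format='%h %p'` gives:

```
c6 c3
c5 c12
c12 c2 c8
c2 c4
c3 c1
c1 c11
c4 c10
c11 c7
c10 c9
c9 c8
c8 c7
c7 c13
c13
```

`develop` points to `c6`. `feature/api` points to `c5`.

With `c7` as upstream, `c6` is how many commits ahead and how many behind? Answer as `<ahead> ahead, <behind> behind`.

Reachable from c6: {c1, c11, c13, c3, c6, c7}.
Reachable from c7: {c13, c7}.
Only in c6's history (ahead): {c1, c11, c3, c6} — 4.
Only in c7's history (behind): {} — 0.

4 ahead, 0 behind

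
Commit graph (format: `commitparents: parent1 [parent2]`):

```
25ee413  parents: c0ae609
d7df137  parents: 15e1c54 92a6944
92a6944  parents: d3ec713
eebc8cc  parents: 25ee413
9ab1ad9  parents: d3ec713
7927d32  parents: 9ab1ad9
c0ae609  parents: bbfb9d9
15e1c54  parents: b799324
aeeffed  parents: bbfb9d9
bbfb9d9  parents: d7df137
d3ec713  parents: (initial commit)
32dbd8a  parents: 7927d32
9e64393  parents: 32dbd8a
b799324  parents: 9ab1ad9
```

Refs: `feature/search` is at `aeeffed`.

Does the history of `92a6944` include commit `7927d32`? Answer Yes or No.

Ancestors of 92a6944: {92a6944, d3ec713}.
7927d32 is not in that set, so it is not an ancestor of 92a6944.

No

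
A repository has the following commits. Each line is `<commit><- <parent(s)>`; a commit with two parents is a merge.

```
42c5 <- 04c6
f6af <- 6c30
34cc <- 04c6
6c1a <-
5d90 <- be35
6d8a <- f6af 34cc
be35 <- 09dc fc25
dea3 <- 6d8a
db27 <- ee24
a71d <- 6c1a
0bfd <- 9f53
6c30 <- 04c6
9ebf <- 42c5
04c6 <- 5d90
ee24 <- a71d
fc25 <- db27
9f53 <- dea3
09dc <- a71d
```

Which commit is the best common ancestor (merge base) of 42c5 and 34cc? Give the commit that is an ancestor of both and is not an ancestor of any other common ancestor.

04c6

Ancestors of 42c5: {04c6, 09dc, 42c5, 5d90, 6c1a, a71d, be35, db27, ee24, fc25}.
Ancestors of 34cc: {04c6, 09dc, 34cc, 5d90, 6c1a, a71d, be35, db27, ee24, fc25}.
Common ancestors: {04c6, 09dc, 5d90, 6c1a, a71d, be35, db27, ee24, fc25}.
Among these, 04c6 is not an ancestor of any other common ancestor — it is the merge base.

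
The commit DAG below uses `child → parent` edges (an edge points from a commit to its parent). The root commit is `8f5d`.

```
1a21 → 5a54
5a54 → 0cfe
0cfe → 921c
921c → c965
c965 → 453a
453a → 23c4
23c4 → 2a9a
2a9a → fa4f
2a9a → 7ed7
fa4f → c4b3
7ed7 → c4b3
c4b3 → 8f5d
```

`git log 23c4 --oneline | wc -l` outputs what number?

6

Walking parent pointers from 23c4: reachable set = {23c4, 2a9a, 7ed7, 8f5d, c4b3, fa4f}.
That is 6 commits.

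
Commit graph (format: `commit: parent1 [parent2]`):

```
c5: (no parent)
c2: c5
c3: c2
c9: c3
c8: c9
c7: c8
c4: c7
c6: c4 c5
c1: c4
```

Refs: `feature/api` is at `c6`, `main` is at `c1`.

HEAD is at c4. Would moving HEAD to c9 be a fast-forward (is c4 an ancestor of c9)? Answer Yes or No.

A fast-forward from c4 to c9 is possible iff c4 is an ancestor of c9.
Ancestors of c9: {c2, c3, c5, c9}.
c4 is not among them, so fast-forward is not possible.

No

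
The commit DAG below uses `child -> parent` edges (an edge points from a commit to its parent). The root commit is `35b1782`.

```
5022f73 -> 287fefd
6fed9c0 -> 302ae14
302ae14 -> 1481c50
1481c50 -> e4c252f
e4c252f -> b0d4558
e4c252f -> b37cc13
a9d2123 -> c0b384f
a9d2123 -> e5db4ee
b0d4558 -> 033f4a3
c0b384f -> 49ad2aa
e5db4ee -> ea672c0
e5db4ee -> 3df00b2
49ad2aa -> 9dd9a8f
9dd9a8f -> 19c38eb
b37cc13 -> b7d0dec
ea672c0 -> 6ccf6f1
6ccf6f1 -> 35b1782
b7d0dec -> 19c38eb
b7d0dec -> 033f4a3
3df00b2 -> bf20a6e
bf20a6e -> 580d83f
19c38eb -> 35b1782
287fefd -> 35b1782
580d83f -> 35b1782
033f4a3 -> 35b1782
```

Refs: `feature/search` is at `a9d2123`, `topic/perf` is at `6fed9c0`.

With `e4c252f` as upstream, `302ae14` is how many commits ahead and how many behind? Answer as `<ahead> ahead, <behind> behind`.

2 ahead, 0 behind

Reachable from 302ae14: {033f4a3, 1481c50, 19c38eb, 302ae14, 35b1782, b0d4558, b37cc13, b7d0dec, e4c252f}.
Reachable from e4c252f: {033f4a3, 19c38eb, 35b1782, b0d4558, b37cc13, b7d0dec, e4c252f}.
Only in 302ae14's history (ahead): {1481c50, 302ae14} — 2.
Only in e4c252f's history (behind): {} — 0.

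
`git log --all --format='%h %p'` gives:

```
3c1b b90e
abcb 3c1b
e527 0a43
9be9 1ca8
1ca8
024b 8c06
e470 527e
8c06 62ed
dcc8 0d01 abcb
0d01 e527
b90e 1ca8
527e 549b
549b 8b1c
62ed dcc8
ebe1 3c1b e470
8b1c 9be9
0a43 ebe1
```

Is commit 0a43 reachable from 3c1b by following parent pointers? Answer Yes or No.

No

Ancestors of 3c1b: {1ca8, 3c1b, b90e}.
0a43 is not in that set, so it is not an ancestor of 3c1b.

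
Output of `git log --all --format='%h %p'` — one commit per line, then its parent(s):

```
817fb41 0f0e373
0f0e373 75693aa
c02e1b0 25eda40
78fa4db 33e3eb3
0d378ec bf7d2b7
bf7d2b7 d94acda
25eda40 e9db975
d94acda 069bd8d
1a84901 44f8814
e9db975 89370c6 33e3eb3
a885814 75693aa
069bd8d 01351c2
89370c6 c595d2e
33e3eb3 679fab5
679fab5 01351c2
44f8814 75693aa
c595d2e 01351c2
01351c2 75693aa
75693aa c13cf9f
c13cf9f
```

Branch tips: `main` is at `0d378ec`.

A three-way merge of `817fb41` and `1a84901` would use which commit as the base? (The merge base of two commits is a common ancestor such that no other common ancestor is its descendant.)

75693aa

Ancestors of 817fb41: {0f0e373, 75693aa, 817fb41, c13cf9f}.
Ancestors of 1a84901: {1a84901, 44f8814, 75693aa, c13cf9f}.
Common ancestors: {75693aa, c13cf9f}.
Among these, 75693aa is not an ancestor of any other common ancestor — it is the merge base.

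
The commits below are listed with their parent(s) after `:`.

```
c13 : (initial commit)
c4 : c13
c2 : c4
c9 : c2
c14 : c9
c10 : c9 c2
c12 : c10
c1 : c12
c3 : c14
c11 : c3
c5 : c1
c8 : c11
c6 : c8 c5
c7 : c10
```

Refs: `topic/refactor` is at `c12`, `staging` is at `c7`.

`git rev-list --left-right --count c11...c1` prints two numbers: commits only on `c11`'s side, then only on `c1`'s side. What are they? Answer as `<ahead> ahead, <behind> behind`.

3 ahead, 3 behind

Reachable from c11: {c11, c13, c14, c2, c3, c4, c9}.
Reachable from c1: {c1, c10, c12, c13, c2, c4, c9}.
Only in c11's history (ahead): {c11, c14, c3} — 3.
Only in c1's history (behind): {c1, c10, c12} — 3.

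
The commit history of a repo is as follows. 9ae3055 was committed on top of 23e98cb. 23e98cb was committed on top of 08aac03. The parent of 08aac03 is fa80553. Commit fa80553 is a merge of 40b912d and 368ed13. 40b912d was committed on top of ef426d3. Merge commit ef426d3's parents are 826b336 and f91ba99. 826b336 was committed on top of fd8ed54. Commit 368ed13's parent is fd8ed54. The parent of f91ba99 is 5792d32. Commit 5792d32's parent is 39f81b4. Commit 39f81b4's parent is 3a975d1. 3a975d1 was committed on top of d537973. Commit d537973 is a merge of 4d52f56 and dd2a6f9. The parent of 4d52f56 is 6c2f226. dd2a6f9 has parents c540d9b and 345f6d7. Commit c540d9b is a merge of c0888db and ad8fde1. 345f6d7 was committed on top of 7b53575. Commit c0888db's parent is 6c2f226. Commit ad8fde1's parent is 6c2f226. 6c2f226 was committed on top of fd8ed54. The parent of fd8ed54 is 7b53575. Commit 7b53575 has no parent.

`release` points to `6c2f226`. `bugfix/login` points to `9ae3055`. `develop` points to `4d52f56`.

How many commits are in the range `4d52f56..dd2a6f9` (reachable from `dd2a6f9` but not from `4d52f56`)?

5

Reachable from dd2a6f9: {345f6d7, 6c2f226, 7b53575, ad8fde1, c0888db, c540d9b, dd2a6f9, fd8ed54}.
Reachable from 4d52f56: {4d52f56, 6c2f226, 7b53575, fd8ed54}.
In dd2a6f9's history but not 4d52f56's: {345f6d7, ad8fde1, c0888db, c540d9b, dd2a6f9} — 5 commits.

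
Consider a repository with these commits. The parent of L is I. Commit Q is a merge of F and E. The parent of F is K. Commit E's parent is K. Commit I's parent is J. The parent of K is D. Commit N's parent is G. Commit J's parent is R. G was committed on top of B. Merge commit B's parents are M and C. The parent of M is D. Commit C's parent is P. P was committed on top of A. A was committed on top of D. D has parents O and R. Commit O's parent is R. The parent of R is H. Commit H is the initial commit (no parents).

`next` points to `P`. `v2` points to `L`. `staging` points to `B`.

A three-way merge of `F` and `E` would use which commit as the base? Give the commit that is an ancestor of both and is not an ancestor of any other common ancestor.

Ancestors of F: {D, F, H, K, O, R}.
Ancestors of E: {D, E, H, K, O, R}.
Common ancestors: {D, H, K, O, R}.
Among these, K is not an ancestor of any other common ancestor — it is the merge base.

K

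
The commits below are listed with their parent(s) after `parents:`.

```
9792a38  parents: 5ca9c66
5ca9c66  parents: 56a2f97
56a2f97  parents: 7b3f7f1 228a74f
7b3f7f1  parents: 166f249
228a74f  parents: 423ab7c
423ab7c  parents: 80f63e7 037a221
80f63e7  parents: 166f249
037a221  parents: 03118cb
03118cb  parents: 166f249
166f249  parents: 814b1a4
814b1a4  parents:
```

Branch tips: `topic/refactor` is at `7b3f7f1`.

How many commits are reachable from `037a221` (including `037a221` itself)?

4

Walking parent pointers from 037a221: reachable set = {03118cb, 037a221, 166f249, 814b1a4}.
That is 4 commits.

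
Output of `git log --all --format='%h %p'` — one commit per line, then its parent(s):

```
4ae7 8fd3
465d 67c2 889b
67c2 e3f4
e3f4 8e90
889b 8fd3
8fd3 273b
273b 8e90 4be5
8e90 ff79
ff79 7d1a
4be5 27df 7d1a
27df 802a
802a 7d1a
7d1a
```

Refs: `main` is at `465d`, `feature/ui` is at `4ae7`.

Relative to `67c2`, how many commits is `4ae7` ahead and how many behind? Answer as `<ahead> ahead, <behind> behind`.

Reachable from 4ae7: {273b, 27df, 4ae7, 4be5, 7d1a, 802a, 8e90, 8fd3, ff79}.
Reachable from 67c2: {67c2, 7d1a, 8e90, e3f4, ff79}.
Only in 4ae7's history (ahead): {273b, 27df, 4ae7, 4be5, 802a, 8fd3} — 6.
Only in 67c2's history (behind): {67c2, e3f4} — 2.

6 ahead, 2 behind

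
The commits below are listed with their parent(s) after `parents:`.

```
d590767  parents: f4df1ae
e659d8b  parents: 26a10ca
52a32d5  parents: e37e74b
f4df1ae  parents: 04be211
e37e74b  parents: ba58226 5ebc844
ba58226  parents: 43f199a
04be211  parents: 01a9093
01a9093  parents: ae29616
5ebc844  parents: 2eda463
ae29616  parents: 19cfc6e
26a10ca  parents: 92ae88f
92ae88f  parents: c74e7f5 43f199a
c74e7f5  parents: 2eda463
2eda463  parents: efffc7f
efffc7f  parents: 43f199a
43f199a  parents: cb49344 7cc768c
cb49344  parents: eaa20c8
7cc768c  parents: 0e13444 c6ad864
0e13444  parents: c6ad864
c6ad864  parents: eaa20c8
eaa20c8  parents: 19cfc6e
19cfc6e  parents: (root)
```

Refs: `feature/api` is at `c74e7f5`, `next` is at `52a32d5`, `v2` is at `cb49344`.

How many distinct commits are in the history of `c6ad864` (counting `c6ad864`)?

Walking parent pointers from c6ad864: reachable set = {19cfc6e, c6ad864, eaa20c8}.
That is 3 commits.

3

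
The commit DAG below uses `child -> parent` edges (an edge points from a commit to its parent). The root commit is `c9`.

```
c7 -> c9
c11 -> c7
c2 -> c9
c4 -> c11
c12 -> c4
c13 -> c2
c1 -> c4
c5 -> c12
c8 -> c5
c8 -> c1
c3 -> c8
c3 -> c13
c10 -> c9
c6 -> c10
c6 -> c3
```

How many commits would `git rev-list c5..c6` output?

Reachable from c6: {c1, c10, c11, c12, c13, c2, c3, c4, c5, c6, c7, c8, c9}.
Reachable from c5: {c11, c12, c4, c5, c7, c9}.
In c6's history but not c5's: {c1, c10, c13, c2, c3, c6, c8} — 7 commits.

7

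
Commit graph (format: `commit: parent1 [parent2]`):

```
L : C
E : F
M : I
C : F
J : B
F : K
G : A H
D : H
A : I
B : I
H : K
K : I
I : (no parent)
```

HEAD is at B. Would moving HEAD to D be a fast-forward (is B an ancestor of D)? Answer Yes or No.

A fast-forward from B to D is possible iff B is an ancestor of D.
Ancestors of D: {D, H, I, K}.
B is not among them, so fast-forward is not possible.

No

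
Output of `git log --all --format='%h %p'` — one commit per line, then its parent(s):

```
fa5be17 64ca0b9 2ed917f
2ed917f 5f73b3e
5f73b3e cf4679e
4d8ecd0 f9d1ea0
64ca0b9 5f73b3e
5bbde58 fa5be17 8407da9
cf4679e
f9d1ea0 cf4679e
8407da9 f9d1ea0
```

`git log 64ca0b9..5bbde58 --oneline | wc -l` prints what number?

5

Reachable from 5bbde58: {2ed917f, 5bbde58, 5f73b3e, 64ca0b9, 8407da9, cf4679e, f9d1ea0, fa5be17}.
Reachable from 64ca0b9: {5f73b3e, 64ca0b9, cf4679e}.
In 5bbde58's history but not 64ca0b9's: {2ed917f, 5bbde58, 8407da9, f9d1ea0, fa5be17} — 5 commits.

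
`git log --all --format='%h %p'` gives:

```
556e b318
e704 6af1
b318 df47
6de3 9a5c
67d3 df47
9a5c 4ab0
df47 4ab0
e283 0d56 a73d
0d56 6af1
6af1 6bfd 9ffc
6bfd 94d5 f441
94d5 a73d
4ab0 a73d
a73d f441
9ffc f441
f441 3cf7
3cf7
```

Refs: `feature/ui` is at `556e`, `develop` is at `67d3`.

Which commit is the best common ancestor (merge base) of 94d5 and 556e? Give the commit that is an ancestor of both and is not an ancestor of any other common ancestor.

Ancestors of 94d5: {3cf7, 94d5, a73d, f441}.
Ancestors of 556e: {3cf7, 4ab0, 556e, a73d, b318, df47, f441}.
Common ancestors: {3cf7, a73d, f441}.
Among these, a73d is not an ancestor of any other common ancestor — it is the merge base.

a73d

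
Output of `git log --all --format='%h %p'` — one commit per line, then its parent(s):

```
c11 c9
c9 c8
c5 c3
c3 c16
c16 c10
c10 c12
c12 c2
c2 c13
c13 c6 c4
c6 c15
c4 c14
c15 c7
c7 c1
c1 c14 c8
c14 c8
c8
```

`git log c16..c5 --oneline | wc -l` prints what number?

Reachable from c5: {c1, c10, c12, c13, c14, c15, c16, c2, c3, c4, c5, c6, c7, c8}.
Reachable from c16: {c1, c10, c12, c13, c14, c15, c16, c2, c4, c6, c7, c8}.
In c5's history but not c16's: {c3, c5} — 2 commits.

2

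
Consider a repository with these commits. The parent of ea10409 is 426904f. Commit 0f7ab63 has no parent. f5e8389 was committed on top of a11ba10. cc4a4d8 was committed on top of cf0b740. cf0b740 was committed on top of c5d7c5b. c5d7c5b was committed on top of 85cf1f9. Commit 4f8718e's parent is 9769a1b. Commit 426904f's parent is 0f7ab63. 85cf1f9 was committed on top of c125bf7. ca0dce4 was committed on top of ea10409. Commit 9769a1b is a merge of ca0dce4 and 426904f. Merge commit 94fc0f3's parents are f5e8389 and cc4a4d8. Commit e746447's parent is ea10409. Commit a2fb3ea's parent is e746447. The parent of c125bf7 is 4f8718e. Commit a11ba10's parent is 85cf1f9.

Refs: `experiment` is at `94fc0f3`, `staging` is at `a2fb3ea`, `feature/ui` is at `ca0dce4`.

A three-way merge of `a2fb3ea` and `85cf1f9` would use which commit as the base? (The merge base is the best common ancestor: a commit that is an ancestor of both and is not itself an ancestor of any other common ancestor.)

ea10409

Ancestors of a2fb3ea: {0f7ab63, 426904f, a2fb3ea, e746447, ea10409}.
Ancestors of 85cf1f9: {0f7ab63, 426904f, 4f8718e, 85cf1f9, 9769a1b, c125bf7, ca0dce4, ea10409}.
Common ancestors: {0f7ab63, 426904f, ea10409}.
Among these, ea10409 is not an ancestor of any other common ancestor — it is the merge base.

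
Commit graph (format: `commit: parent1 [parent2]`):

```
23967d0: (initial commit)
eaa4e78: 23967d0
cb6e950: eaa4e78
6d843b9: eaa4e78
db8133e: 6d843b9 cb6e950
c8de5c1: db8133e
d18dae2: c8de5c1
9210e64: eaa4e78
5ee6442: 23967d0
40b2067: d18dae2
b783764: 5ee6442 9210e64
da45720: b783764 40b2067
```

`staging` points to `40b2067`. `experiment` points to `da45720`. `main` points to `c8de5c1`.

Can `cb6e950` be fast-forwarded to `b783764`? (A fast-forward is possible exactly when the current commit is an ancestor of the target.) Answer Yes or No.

A fast-forward from cb6e950 to b783764 is possible iff cb6e950 is an ancestor of b783764.
Ancestors of b783764: {23967d0, 5ee6442, 9210e64, b783764, eaa4e78}.
cb6e950 is not among them, so fast-forward is not possible.

No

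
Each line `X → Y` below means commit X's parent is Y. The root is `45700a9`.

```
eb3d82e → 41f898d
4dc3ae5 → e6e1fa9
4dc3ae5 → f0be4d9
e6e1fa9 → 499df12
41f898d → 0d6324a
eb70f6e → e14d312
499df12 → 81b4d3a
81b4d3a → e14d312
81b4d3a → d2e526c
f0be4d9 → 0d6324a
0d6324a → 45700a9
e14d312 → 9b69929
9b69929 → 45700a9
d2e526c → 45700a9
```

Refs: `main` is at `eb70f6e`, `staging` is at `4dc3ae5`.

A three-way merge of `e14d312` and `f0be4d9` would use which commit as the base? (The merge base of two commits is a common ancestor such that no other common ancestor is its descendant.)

Ancestors of e14d312: {45700a9, 9b69929, e14d312}.
Ancestors of f0be4d9: {0d6324a, 45700a9, f0be4d9}.
Common ancestors: {45700a9}.
The only common ancestor is 45700a9, so it is the merge base.

45700a9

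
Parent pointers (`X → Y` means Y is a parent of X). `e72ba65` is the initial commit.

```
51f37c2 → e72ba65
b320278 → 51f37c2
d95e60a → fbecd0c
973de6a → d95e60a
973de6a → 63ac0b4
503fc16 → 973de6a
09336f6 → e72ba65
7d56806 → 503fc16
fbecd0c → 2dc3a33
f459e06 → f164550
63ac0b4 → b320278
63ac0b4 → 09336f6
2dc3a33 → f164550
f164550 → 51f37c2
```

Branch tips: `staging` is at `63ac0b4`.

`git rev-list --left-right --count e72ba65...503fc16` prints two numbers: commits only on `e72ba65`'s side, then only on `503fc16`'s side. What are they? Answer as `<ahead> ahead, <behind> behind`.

0 ahead, 10 behind

Reachable from e72ba65: {e72ba65}.
Reachable from 503fc16: {09336f6, 2dc3a33, 503fc16, 51f37c2, 63ac0b4, 973de6a, b320278, d95e60a, e72ba65, f164550, fbecd0c}.
Only in e72ba65's history (ahead): {} — 0.
Only in 503fc16's history (behind): {09336f6, 2dc3a33, 503fc16, 51f37c2, 63ac0b4, 973de6a, b320278, d95e60a, f164550, fbecd0c} — 10.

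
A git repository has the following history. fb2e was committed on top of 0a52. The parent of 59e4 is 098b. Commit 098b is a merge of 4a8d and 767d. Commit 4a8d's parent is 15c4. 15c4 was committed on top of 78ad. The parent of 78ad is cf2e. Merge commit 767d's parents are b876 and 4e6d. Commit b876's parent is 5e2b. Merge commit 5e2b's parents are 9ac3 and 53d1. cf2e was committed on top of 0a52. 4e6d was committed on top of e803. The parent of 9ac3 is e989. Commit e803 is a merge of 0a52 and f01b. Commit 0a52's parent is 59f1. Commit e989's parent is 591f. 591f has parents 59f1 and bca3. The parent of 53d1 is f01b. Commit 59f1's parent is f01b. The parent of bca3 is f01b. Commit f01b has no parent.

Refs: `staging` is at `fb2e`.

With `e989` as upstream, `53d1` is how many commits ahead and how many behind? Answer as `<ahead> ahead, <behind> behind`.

1 ahead, 4 behind

Reachable from 53d1: {53d1, f01b}.
Reachable from e989: {591f, 59f1, bca3, e989, f01b}.
Only in 53d1's history (ahead): {53d1} — 1.
Only in e989's history (behind): {591f, 59f1, bca3, e989} — 4.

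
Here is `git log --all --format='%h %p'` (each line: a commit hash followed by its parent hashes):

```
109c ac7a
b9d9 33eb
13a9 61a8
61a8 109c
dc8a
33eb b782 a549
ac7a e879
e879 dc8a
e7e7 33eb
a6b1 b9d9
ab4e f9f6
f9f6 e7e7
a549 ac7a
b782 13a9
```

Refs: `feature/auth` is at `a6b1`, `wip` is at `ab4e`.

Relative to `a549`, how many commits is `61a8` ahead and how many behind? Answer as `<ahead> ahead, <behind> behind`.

Reachable from 61a8: {109c, 61a8, ac7a, dc8a, e879}.
Reachable from a549: {a549, ac7a, dc8a, e879}.
Only in 61a8's history (ahead): {109c, 61a8} — 2.
Only in a549's history (behind): {a549} — 1.

2 ahead, 1 behind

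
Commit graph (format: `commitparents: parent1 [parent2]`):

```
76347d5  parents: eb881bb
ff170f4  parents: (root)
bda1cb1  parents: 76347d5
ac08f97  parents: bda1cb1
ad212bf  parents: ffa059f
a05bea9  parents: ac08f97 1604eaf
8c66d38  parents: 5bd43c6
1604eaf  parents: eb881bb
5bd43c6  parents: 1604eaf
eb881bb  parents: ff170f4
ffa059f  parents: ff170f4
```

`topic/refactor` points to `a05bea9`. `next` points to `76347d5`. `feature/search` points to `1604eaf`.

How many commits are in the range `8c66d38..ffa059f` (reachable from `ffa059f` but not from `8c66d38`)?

1

Reachable from ffa059f: {ff170f4, ffa059f}.
Reachable from 8c66d38: {1604eaf, 5bd43c6, 8c66d38, eb881bb, ff170f4}.
In ffa059f's history but not 8c66d38's: {ffa059f} — 1 commit.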